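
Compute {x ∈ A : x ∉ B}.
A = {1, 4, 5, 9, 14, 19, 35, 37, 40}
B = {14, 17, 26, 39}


Set A = {1, 4, 5, 9, 14, 19, 35, 37, 40}
Set B = {14, 17, 26, 39}
Check each element of A against B:
1 ∉ B (include), 4 ∉ B (include), 5 ∉ B (include), 9 ∉ B (include), 14 ∈ B, 19 ∉ B (include), 35 ∉ B (include), 37 ∉ B (include), 40 ∉ B (include)
Elements of A not in B: {1, 4, 5, 9, 19, 35, 37, 40}

{1, 4, 5, 9, 19, 35, 37, 40}


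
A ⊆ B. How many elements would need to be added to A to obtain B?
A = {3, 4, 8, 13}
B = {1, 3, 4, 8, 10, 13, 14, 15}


Set A = {3, 4, 8, 13}, |A| = 4
Set B = {1, 3, 4, 8, 10, 13, 14, 15}, |B| = 8
Since A ⊆ B: B \ A = {1, 10, 14, 15}
|B| - |A| = 8 - 4 = 4

4


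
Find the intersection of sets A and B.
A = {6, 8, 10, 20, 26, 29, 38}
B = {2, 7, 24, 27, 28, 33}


Set A = {6, 8, 10, 20, 26, 29, 38}
Set B = {2, 7, 24, 27, 28, 33}
A ∩ B includes only elements in both sets.
Check each element of A against B:
6 ✗, 8 ✗, 10 ✗, 20 ✗, 26 ✗, 29 ✗, 38 ✗
A ∩ B = {}

{}


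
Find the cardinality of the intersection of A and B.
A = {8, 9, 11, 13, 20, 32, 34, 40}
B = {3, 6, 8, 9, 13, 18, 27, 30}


Set A = {8, 9, 11, 13, 20, 32, 34, 40}
Set B = {3, 6, 8, 9, 13, 18, 27, 30}
A ∩ B = {8, 9, 13}
|A ∩ B| = 3

3


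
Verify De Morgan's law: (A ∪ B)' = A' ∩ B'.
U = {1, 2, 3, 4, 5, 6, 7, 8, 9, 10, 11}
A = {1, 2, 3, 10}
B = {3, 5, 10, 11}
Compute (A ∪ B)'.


U = {1, 2, 3, 4, 5, 6, 7, 8, 9, 10, 11}
A = {1, 2, 3, 10}, B = {3, 5, 10, 11}
A ∪ B = {1, 2, 3, 5, 10, 11}
(A ∪ B)' = U \ (A ∪ B) = {4, 6, 7, 8, 9}
Verification via A' ∩ B': A' = {4, 5, 6, 7, 8, 9, 11}, B' = {1, 2, 4, 6, 7, 8, 9}
A' ∩ B' = {4, 6, 7, 8, 9} ✓

{4, 6, 7, 8, 9}


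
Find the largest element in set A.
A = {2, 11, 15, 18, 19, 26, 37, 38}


Set A = {2, 11, 15, 18, 19, 26, 37, 38}
Elements in ascending order: 2, 11, 15, 18, 19, 26, 37, 38
The largest element is 38.

38


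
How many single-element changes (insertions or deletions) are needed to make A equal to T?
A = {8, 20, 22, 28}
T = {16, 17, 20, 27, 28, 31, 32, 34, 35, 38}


Set A = {8, 20, 22, 28}
Set T = {16, 17, 20, 27, 28, 31, 32, 34, 35, 38}
Elements to remove from A (in A, not in T): {8, 22} → 2 removals
Elements to add to A (in T, not in A): {16, 17, 27, 31, 32, 34, 35, 38} → 8 additions
Total edits = 2 + 8 = 10

10


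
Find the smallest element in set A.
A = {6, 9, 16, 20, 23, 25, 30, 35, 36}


Set A = {6, 9, 16, 20, 23, 25, 30, 35, 36}
Elements in ascending order: 6, 9, 16, 20, 23, 25, 30, 35, 36
The smallest element is 6.

6


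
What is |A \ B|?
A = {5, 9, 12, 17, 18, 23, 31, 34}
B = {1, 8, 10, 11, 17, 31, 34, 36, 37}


Set A = {5, 9, 12, 17, 18, 23, 31, 34}
Set B = {1, 8, 10, 11, 17, 31, 34, 36, 37}
A \ B = {5, 9, 12, 18, 23}
|A \ B| = 5

5


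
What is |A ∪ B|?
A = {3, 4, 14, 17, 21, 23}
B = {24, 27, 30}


Set A = {3, 4, 14, 17, 21, 23}, |A| = 6
Set B = {24, 27, 30}, |B| = 3
A ∩ B = {}, |A ∩ B| = 0
|A ∪ B| = |A| + |B| - |A ∩ B| = 6 + 3 - 0 = 9

9


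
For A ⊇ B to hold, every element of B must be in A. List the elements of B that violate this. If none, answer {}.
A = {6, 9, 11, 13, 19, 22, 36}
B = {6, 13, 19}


Set A = {6, 9, 11, 13, 19, 22, 36}
Set B = {6, 13, 19}
Check each element of B against A:
6 ∈ A, 13 ∈ A, 19 ∈ A
Elements of B not in A: {}

{}


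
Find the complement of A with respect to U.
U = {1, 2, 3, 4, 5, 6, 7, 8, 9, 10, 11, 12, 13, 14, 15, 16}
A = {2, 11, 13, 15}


Universal set U = {1, 2, 3, 4, 5, 6, 7, 8, 9, 10, 11, 12, 13, 14, 15, 16}
Set A = {2, 11, 13, 15}
A' = U \ A = elements in U but not in A
Checking each element of U:
1 (not in A, include), 2 (in A, exclude), 3 (not in A, include), 4 (not in A, include), 5 (not in A, include), 6 (not in A, include), 7 (not in A, include), 8 (not in A, include), 9 (not in A, include), 10 (not in A, include), 11 (in A, exclude), 12 (not in A, include), 13 (in A, exclude), 14 (not in A, include), 15 (in A, exclude), 16 (not in A, include)
A' = {1, 3, 4, 5, 6, 7, 8, 9, 10, 12, 14, 16}

{1, 3, 4, 5, 6, 7, 8, 9, 10, 12, 14, 16}


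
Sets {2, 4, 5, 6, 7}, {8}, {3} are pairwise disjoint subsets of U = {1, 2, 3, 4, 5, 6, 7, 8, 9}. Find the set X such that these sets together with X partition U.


U = {1, 2, 3, 4, 5, 6, 7, 8, 9}
Shown blocks: {2, 4, 5, 6, 7}, {8}, {3}
A partition's blocks are pairwise disjoint and cover U, so the missing block = U \ (union of shown blocks).
Union of shown blocks: {2, 3, 4, 5, 6, 7, 8}
Missing block = U \ (union) = {1, 9}

{1, 9}


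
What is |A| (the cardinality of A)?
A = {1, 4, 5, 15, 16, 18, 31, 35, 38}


Set A = {1, 4, 5, 15, 16, 18, 31, 35, 38}
Listing elements: 1, 4, 5, 15, 16, 18, 31, 35, 38
Counting: 9 elements
|A| = 9

9


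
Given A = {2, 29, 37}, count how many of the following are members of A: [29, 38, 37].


Set A = {2, 29, 37}
Candidates: [29, 38, 37]
Check each candidate:
29 ∈ A, 38 ∉ A, 37 ∈ A
Count of candidates in A: 2

2


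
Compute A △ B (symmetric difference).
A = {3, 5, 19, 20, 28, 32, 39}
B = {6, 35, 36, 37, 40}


Set A = {3, 5, 19, 20, 28, 32, 39}
Set B = {6, 35, 36, 37, 40}
A △ B = (A \ B) ∪ (B \ A)
Elements in A but not B: {3, 5, 19, 20, 28, 32, 39}
Elements in B but not A: {6, 35, 36, 37, 40}
A △ B = {3, 5, 6, 19, 20, 28, 32, 35, 36, 37, 39, 40}

{3, 5, 6, 19, 20, 28, 32, 35, 36, 37, 39, 40}


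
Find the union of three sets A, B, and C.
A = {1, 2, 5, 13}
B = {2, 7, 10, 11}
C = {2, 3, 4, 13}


Set A = {1, 2, 5, 13}
Set B = {2, 7, 10, 11}
Set C = {2, 3, 4, 13}
First, A ∪ B = {1, 2, 5, 7, 10, 11, 13}
Then, (A ∪ B) ∪ C = {1, 2, 3, 4, 5, 7, 10, 11, 13}

{1, 2, 3, 4, 5, 7, 10, 11, 13}


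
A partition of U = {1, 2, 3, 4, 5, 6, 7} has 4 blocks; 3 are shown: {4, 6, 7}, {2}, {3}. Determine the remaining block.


U = {1, 2, 3, 4, 5, 6, 7}
Shown blocks: {4, 6, 7}, {2}, {3}
A partition's blocks are pairwise disjoint and cover U, so the missing block = U \ (union of shown blocks).
Union of shown blocks: {2, 3, 4, 6, 7}
Missing block = U \ (union) = {1, 5}

{1, 5}


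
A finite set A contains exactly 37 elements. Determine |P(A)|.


The set has 37 elements.
The power set contains all possible subsets.
|P(A)| = 2^|A| = 2^37 = 137438953472

137438953472


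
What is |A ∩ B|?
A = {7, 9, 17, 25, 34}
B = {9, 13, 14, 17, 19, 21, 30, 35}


Set A = {7, 9, 17, 25, 34}
Set B = {9, 13, 14, 17, 19, 21, 30, 35}
A ∩ B = {9, 17}
|A ∩ B| = 2

2


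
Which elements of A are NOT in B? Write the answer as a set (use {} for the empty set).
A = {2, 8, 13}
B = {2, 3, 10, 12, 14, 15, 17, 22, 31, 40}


Set A = {2, 8, 13}
Set B = {2, 3, 10, 12, 14, 15, 17, 22, 31, 40}
Check each element of A against B:
2 ∈ B, 8 ∉ B (include), 13 ∉ B (include)
Elements of A not in B: {8, 13}

{8, 13}


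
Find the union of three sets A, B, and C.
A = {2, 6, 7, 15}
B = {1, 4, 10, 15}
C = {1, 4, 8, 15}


Set A = {2, 6, 7, 15}
Set B = {1, 4, 10, 15}
Set C = {1, 4, 8, 15}
First, A ∪ B = {1, 2, 4, 6, 7, 10, 15}
Then, (A ∪ B) ∪ C = {1, 2, 4, 6, 7, 8, 10, 15}

{1, 2, 4, 6, 7, 8, 10, 15}


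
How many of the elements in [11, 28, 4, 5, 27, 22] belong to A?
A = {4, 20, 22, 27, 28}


Set A = {4, 20, 22, 27, 28}
Candidates: [11, 28, 4, 5, 27, 22]
Check each candidate:
11 ∉ A, 28 ∈ A, 4 ∈ A, 5 ∉ A, 27 ∈ A, 22 ∈ A
Count of candidates in A: 4

4


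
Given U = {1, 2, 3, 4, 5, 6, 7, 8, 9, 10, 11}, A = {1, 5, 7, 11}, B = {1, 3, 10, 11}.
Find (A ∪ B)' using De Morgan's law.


U = {1, 2, 3, 4, 5, 6, 7, 8, 9, 10, 11}
A = {1, 5, 7, 11}, B = {1, 3, 10, 11}
A ∪ B = {1, 3, 5, 7, 10, 11}
(A ∪ B)' = U \ (A ∪ B) = {2, 4, 6, 8, 9}
Verification via A' ∩ B': A' = {2, 3, 4, 6, 8, 9, 10}, B' = {2, 4, 5, 6, 7, 8, 9}
A' ∩ B' = {2, 4, 6, 8, 9} ✓

{2, 4, 6, 8, 9}


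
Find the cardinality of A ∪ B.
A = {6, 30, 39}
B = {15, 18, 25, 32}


Set A = {6, 30, 39}, |A| = 3
Set B = {15, 18, 25, 32}, |B| = 4
A ∩ B = {}, |A ∩ B| = 0
|A ∪ B| = |A| + |B| - |A ∩ B| = 3 + 4 - 0 = 7

7


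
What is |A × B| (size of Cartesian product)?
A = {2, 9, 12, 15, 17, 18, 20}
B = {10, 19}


Set A = {2, 9, 12, 15, 17, 18, 20} has 7 elements.
Set B = {10, 19} has 2 elements.
|A × B| = |A| × |B| = 7 × 2 = 14

14


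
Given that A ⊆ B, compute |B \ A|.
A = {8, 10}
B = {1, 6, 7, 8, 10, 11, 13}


Set A = {8, 10}, |A| = 2
Set B = {1, 6, 7, 8, 10, 11, 13}, |B| = 7
Since A ⊆ B: B \ A = {1, 6, 7, 11, 13}
|B| - |A| = 7 - 2 = 5

5


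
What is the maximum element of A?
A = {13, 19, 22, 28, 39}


Set A = {13, 19, 22, 28, 39}
Elements in ascending order: 13, 19, 22, 28, 39
The largest element is 39.

39


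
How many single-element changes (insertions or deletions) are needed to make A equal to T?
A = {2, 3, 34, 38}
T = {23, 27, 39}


Set A = {2, 3, 34, 38}
Set T = {23, 27, 39}
Elements to remove from A (in A, not in T): {2, 3, 34, 38} → 4 removals
Elements to add to A (in T, not in A): {23, 27, 39} → 3 additions
Total edits = 4 + 3 = 7

7


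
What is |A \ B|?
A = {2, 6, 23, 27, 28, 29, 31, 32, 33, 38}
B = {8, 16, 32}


Set A = {2, 6, 23, 27, 28, 29, 31, 32, 33, 38}
Set B = {8, 16, 32}
A \ B = {2, 6, 23, 27, 28, 29, 31, 33, 38}
|A \ B| = 9

9


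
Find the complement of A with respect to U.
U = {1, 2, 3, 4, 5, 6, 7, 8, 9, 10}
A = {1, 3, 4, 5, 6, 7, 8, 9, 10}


Universal set U = {1, 2, 3, 4, 5, 6, 7, 8, 9, 10}
Set A = {1, 3, 4, 5, 6, 7, 8, 9, 10}
A' = U \ A = elements in U but not in A
Checking each element of U:
1 (in A, exclude), 2 (not in A, include), 3 (in A, exclude), 4 (in A, exclude), 5 (in A, exclude), 6 (in A, exclude), 7 (in A, exclude), 8 (in A, exclude), 9 (in A, exclude), 10 (in A, exclude)
A' = {2}

{2}


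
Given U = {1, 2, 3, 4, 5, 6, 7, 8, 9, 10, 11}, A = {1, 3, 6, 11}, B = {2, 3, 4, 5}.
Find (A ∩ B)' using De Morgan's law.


U = {1, 2, 3, 4, 5, 6, 7, 8, 9, 10, 11}
A = {1, 3, 6, 11}, B = {2, 3, 4, 5}
A ∩ B = {3}
(A ∩ B)' = U \ (A ∩ B) = {1, 2, 4, 5, 6, 7, 8, 9, 10, 11}
Verification via A' ∪ B': A' = {2, 4, 5, 7, 8, 9, 10}, B' = {1, 6, 7, 8, 9, 10, 11}
A' ∪ B' = {1, 2, 4, 5, 6, 7, 8, 9, 10, 11} ✓

{1, 2, 4, 5, 6, 7, 8, 9, 10, 11}


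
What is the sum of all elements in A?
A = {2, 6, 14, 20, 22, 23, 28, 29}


Set A = {2, 6, 14, 20, 22, 23, 28, 29}
Sum = 2 + 6 + 14 + 20 + 22 + 23 + 28 + 29 = 144

144


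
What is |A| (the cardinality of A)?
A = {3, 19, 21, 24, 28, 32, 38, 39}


Set A = {3, 19, 21, 24, 28, 32, 38, 39}
Listing elements: 3, 19, 21, 24, 28, 32, 38, 39
Counting: 8 elements
|A| = 8

8


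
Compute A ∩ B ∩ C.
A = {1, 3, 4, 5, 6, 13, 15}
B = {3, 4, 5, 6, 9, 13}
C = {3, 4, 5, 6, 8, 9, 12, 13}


Set A = {1, 3, 4, 5, 6, 13, 15}
Set B = {3, 4, 5, 6, 9, 13}
Set C = {3, 4, 5, 6, 8, 9, 12, 13}
First, A ∩ B = {3, 4, 5, 6, 13}
Then, (A ∩ B) ∩ C = {3, 4, 5, 6, 13}

{3, 4, 5, 6, 13}


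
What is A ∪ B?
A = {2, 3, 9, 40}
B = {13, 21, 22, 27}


Set A = {2, 3, 9, 40}
Set B = {13, 21, 22, 27}
A ∪ B includes all elements in either set.
Elements from A: {2, 3, 9, 40}
Elements from B not already included: {13, 21, 22, 27}
A ∪ B = {2, 3, 9, 13, 21, 22, 27, 40}

{2, 3, 9, 13, 21, 22, 27, 40}


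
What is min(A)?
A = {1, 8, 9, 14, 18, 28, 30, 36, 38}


Set A = {1, 8, 9, 14, 18, 28, 30, 36, 38}
Elements in ascending order: 1, 8, 9, 14, 18, 28, 30, 36, 38
The smallest element is 1.

1


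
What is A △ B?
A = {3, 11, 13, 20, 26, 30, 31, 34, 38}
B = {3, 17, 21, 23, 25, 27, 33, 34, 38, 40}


Set A = {3, 11, 13, 20, 26, 30, 31, 34, 38}
Set B = {3, 17, 21, 23, 25, 27, 33, 34, 38, 40}
A △ B = (A \ B) ∪ (B \ A)
Elements in A but not B: {11, 13, 20, 26, 30, 31}
Elements in B but not A: {17, 21, 23, 25, 27, 33, 40}
A △ B = {11, 13, 17, 20, 21, 23, 25, 26, 27, 30, 31, 33, 40}

{11, 13, 17, 20, 21, 23, 25, 26, 27, 30, 31, 33, 40}


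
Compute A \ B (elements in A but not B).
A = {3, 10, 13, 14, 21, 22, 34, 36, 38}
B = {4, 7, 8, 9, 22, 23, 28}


Set A = {3, 10, 13, 14, 21, 22, 34, 36, 38}
Set B = {4, 7, 8, 9, 22, 23, 28}
A \ B includes elements in A that are not in B.
Check each element of A:
3 (not in B, keep), 10 (not in B, keep), 13 (not in B, keep), 14 (not in B, keep), 21 (not in B, keep), 22 (in B, remove), 34 (not in B, keep), 36 (not in B, keep), 38 (not in B, keep)
A \ B = {3, 10, 13, 14, 21, 34, 36, 38}

{3, 10, 13, 14, 21, 34, 36, 38}


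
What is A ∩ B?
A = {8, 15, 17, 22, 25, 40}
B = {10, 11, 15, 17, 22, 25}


Set A = {8, 15, 17, 22, 25, 40}
Set B = {10, 11, 15, 17, 22, 25}
A ∩ B includes only elements in both sets.
Check each element of A against B:
8 ✗, 15 ✓, 17 ✓, 22 ✓, 25 ✓, 40 ✗
A ∩ B = {15, 17, 22, 25}

{15, 17, 22, 25}


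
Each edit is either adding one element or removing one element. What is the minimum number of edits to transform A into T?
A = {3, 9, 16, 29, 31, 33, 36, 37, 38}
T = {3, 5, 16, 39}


Set A = {3, 9, 16, 29, 31, 33, 36, 37, 38}
Set T = {3, 5, 16, 39}
Elements to remove from A (in A, not in T): {9, 29, 31, 33, 36, 37, 38} → 7 removals
Elements to add to A (in T, not in A): {5, 39} → 2 additions
Total edits = 7 + 2 = 9

9


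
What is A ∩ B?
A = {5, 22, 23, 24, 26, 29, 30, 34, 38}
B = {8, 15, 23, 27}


Set A = {5, 22, 23, 24, 26, 29, 30, 34, 38}
Set B = {8, 15, 23, 27}
A ∩ B includes only elements in both sets.
Check each element of A against B:
5 ✗, 22 ✗, 23 ✓, 24 ✗, 26 ✗, 29 ✗, 30 ✗, 34 ✗, 38 ✗
A ∩ B = {23}

{23}


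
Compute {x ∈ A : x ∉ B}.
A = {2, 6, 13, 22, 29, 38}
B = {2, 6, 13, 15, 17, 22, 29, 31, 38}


Set A = {2, 6, 13, 22, 29, 38}
Set B = {2, 6, 13, 15, 17, 22, 29, 31, 38}
Check each element of A against B:
2 ∈ B, 6 ∈ B, 13 ∈ B, 22 ∈ B, 29 ∈ B, 38 ∈ B
Elements of A not in B: {}

{}


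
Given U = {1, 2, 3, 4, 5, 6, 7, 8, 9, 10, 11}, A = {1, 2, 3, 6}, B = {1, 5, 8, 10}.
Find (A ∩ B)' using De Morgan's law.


U = {1, 2, 3, 4, 5, 6, 7, 8, 9, 10, 11}
A = {1, 2, 3, 6}, B = {1, 5, 8, 10}
A ∩ B = {1}
(A ∩ B)' = U \ (A ∩ B) = {2, 3, 4, 5, 6, 7, 8, 9, 10, 11}
Verification via A' ∪ B': A' = {4, 5, 7, 8, 9, 10, 11}, B' = {2, 3, 4, 6, 7, 9, 11}
A' ∪ B' = {2, 3, 4, 5, 6, 7, 8, 9, 10, 11} ✓

{2, 3, 4, 5, 6, 7, 8, 9, 10, 11}


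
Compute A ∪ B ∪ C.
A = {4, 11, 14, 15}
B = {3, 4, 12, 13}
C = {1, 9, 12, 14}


Set A = {4, 11, 14, 15}
Set B = {3, 4, 12, 13}
Set C = {1, 9, 12, 14}
First, A ∪ B = {3, 4, 11, 12, 13, 14, 15}
Then, (A ∪ B) ∪ C = {1, 3, 4, 9, 11, 12, 13, 14, 15}

{1, 3, 4, 9, 11, 12, 13, 14, 15}


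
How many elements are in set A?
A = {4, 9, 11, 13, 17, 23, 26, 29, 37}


Set A = {4, 9, 11, 13, 17, 23, 26, 29, 37}
Listing elements: 4, 9, 11, 13, 17, 23, 26, 29, 37
Counting: 9 elements
|A| = 9

9


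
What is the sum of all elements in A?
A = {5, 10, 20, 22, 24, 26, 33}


Set A = {5, 10, 20, 22, 24, 26, 33}
Sum = 5 + 10 + 20 + 22 + 24 + 26 + 33 = 140

140


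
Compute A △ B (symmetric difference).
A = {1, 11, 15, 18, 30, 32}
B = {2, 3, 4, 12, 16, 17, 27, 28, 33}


Set A = {1, 11, 15, 18, 30, 32}
Set B = {2, 3, 4, 12, 16, 17, 27, 28, 33}
A △ B = (A \ B) ∪ (B \ A)
Elements in A but not B: {1, 11, 15, 18, 30, 32}
Elements in B but not A: {2, 3, 4, 12, 16, 17, 27, 28, 33}
A △ B = {1, 2, 3, 4, 11, 12, 15, 16, 17, 18, 27, 28, 30, 32, 33}

{1, 2, 3, 4, 11, 12, 15, 16, 17, 18, 27, 28, 30, 32, 33}


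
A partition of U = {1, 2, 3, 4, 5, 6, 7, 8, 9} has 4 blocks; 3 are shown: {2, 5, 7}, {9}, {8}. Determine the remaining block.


U = {1, 2, 3, 4, 5, 6, 7, 8, 9}
Shown blocks: {2, 5, 7}, {9}, {8}
A partition's blocks are pairwise disjoint and cover U, so the missing block = U \ (union of shown blocks).
Union of shown blocks: {2, 5, 7, 8, 9}
Missing block = U \ (union) = {1, 3, 4, 6}

{1, 3, 4, 6}


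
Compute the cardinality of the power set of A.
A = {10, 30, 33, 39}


Set A = {10, 30, 33, 39}
|A| = 4
The power set P(A) contains all subsets of A.
|P(A)| = 2^|A| = 2^4 = 16

16


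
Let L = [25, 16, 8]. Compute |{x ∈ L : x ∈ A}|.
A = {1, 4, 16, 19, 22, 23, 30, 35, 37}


Set A = {1, 4, 16, 19, 22, 23, 30, 35, 37}
Candidates: [25, 16, 8]
Check each candidate:
25 ∉ A, 16 ∈ A, 8 ∉ A
Count of candidates in A: 1

1


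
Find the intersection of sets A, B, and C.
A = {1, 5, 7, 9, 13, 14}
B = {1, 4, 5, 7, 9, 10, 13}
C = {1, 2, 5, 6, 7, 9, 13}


Set A = {1, 5, 7, 9, 13, 14}
Set B = {1, 4, 5, 7, 9, 10, 13}
Set C = {1, 2, 5, 6, 7, 9, 13}
First, A ∩ B = {1, 5, 7, 9, 13}
Then, (A ∩ B) ∩ C = {1, 5, 7, 9, 13}

{1, 5, 7, 9, 13}


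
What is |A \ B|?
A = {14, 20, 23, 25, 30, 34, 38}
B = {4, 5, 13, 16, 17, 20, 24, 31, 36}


Set A = {14, 20, 23, 25, 30, 34, 38}
Set B = {4, 5, 13, 16, 17, 20, 24, 31, 36}
A \ B = {14, 23, 25, 30, 34, 38}
|A \ B| = 6

6


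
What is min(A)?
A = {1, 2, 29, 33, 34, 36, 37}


Set A = {1, 2, 29, 33, 34, 36, 37}
Elements in ascending order: 1, 2, 29, 33, 34, 36, 37
The smallest element is 1.

1


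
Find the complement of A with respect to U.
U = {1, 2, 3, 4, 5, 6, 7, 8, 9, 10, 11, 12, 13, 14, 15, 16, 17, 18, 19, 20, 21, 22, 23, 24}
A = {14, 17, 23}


Universal set U = {1, 2, 3, 4, 5, 6, 7, 8, 9, 10, 11, 12, 13, 14, 15, 16, 17, 18, 19, 20, 21, 22, 23, 24}
Set A = {14, 17, 23}
A' = U \ A = elements in U but not in A
Checking each element of U:
1 (not in A, include), 2 (not in A, include), 3 (not in A, include), 4 (not in A, include), 5 (not in A, include), 6 (not in A, include), 7 (not in A, include), 8 (not in A, include), 9 (not in A, include), 10 (not in A, include), 11 (not in A, include), 12 (not in A, include), 13 (not in A, include), 14 (in A, exclude), 15 (not in A, include), 16 (not in A, include), 17 (in A, exclude), 18 (not in A, include), 19 (not in A, include), 20 (not in A, include), 21 (not in A, include), 22 (not in A, include), 23 (in A, exclude), 24 (not in A, include)
A' = {1, 2, 3, 4, 5, 6, 7, 8, 9, 10, 11, 12, 13, 15, 16, 18, 19, 20, 21, 22, 24}

{1, 2, 3, 4, 5, 6, 7, 8, 9, 10, 11, 12, 13, 15, 16, 18, 19, 20, 21, 22, 24}


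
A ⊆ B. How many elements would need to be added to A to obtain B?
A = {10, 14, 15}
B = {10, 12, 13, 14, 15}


Set A = {10, 14, 15}, |A| = 3
Set B = {10, 12, 13, 14, 15}, |B| = 5
Since A ⊆ B: B \ A = {12, 13}
|B| - |A| = 5 - 3 = 2

2


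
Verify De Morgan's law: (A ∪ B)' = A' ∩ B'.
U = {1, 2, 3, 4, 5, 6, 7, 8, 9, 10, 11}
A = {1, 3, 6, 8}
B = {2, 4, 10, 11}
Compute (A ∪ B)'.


U = {1, 2, 3, 4, 5, 6, 7, 8, 9, 10, 11}
A = {1, 3, 6, 8}, B = {2, 4, 10, 11}
A ∪ B = {1, 2, 3, 4, 6, 8, 10, 11}
(A ∪ B)' = U \ (A ∪ B) = {5, 7, 9}
Verification via A' ∩ B': A' = {2, 4, 5, 7, 9, 10, 11}, B' = {1, 3, 5, 6, 7, 8, 9}
A' ∩ B' = {5, 7, 9} ✓

{5, 7, 9}


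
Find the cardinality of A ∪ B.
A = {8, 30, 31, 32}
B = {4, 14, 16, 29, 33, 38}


Set A = {8, 30, 31, 32}, |A| = 4
Set B = {4, 14, 16, 29, 33, 38}, |B| = 6
A ∩ B = {}, |A ∩ B| = 0
|A ∪ B| = |A| + |B| - |A ∩ B| = 4 + 6 - 0 = 10

10


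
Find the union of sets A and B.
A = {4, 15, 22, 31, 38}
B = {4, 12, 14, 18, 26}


Set A = {4, 15, 22, 31, 38}
Set B = {4, 12, 14, 18, 26}
A ∪ B includes all elements in either set.
Elements from A: {4, 15, 22, 31, 38}
Elements from B not already included: {12, 14, 18, 26}
A ∪ B = {4, 12, 14, 15, 18, 22, 26, 31, 38}

{4, 12, 14, 15, 18, 22, 26, 31, 38}


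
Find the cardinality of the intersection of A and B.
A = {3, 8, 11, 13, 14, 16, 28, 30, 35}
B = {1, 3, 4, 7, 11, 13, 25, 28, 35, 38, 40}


Set A = {3, 8, 11, 13, 14, 16, 28, 30, 35}
Set B = {1, 3, 4, 7, 11, 13, 25, 28, 35, 38, 40}
A ∩ B = {3, 11, 13, 28, 35}
|A ∩ B| = 5

5


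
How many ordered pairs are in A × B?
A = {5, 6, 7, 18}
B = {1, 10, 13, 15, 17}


Set A = {5, 6, 7, 18} has 4 elements.
Set B = {1, 10, 13, 15, 17} has 5 elements.
|A × B| = |A| × |B| = 4 × 5 = 20

20


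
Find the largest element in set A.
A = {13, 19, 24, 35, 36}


Set A = {13, 19, 24, 35, 36}
Elements in ascending order: 13, 19, 24, 35, 36
The largest element is 36.

36


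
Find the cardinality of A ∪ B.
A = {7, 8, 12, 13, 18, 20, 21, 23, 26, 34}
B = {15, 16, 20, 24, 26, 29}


Set A = {7, 8, 12, 13, 18, 20, 21, 23, 26, 34}, |A| = 10
Set B = {15, 16, 20, 24, 26, 29}, |B| = 6
A ∩ B = {20, 26}, |A ∩ B| = 2
|A ∪ B| = |A| + |B| - |A ∩ B| = 10 + 6 - 2 = 14

14


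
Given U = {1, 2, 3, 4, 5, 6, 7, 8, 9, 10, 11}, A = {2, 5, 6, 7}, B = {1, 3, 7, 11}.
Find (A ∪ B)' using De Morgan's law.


U = {1, 2, 3, 4, 5, 6, 7, 8, 9, 10, 11}
A = {2, 5, 6, 7}, B = {1, 3, 7, 11}
A ∪ B = {1, 2, 3, 5, 6, 7, 11}
(A ∪ B)' = U \ (A ∪ B) = {4, 8, 9, 10}
Verification via A' ∩ B': A' = {1, 3, 4, 8, 9, 10, 11}, B' = {2, 4, 5, 6, 8, 9, 10}
A' ∩ B' = {4, 8, 9, 10} ✓

{4, 8, 9, 10}


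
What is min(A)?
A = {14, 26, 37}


Set A = {14, 26, 37}
Elements in ascending order: 14, 26, 37
The smallest element is 14.

14


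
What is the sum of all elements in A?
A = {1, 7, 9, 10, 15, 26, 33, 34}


Set A = {1, 7, 9, 10, 15, 26, 33, 34}
Sum = 1 + 7 + 9 + 10 + 15 + 26 + 33 + 34 = 135

135


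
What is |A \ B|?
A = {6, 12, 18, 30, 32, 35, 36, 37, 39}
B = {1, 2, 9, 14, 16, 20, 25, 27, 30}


Set A = {6, 12, 18, 30, 32, 35, 36, 37, 39}
Set B = {1, 2, 9, 14, 16, 20, 25, 27, 30}
A \ B = {6, 12, 18, 32, 35, 36, 37, 39}
|A \ B| = 8

8


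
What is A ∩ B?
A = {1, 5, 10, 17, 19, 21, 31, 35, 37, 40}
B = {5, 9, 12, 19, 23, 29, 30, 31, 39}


Set A = {1, 5, 10, 17, 19, 21, 31, 35, 37, 40}
Set B = {5, 9, 12, 19, 23, 29, 30, 31, 39}
A ∩ B includes only elements in both sets.
Check each element of A against B:
1 ✗, 5 ✓, 10 ✗, 17 ✗, 19 ✓, 21 ✗, 31 ✓, 35 ✗, 37 ✗, 40 ✗
A ∩ B = {5, 19, 31}

{5, 19, 31}


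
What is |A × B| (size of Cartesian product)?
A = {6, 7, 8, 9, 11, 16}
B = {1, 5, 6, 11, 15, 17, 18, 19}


Set A = {6, 7, 8, 9, 11, 16} has 6 elements.
Set B = {1, 5, 6, 11, 15, 17, 18, 19} has 8 elements.
|A × B| = |A| × |B| = 6 × 8 = 48

48


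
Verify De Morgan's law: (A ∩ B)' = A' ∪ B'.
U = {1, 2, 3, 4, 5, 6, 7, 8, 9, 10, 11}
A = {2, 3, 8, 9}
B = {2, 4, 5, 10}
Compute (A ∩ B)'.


U = {1, 2, 3, 4, 5, 6, 7, 8, 9, 10, 11}
A = {2, 3, 8, 9}, B = {2, 4, 5, 10}
A ∩ B = {2}
(A ∩ B)' = U \ (A ∩ B) = {1, 3, 4, 5, 6, 7, 8, 9, 10, 11}
Verification via A' ∪ B': A' = {1, 4, 5, 6, 7, 10, 11}, B' = {1, 3, 6, 7, 8, 9, 11}
A' ∪ B' = {1, 3, 4, 5, 6, 7, 8, 9, 10, 11} ✓

{1, 3, 4, 5, 6, 7, 8, 9, 10, 11}


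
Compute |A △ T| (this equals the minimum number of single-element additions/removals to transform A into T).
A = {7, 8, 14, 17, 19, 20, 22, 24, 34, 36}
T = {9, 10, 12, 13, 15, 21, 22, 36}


Set A = {7, 8, 14, 17, 19, 20, 22, 24, 34, 36}
Set T = {9, 10, 12, 13, 15, 21, 22, 36}
Elements to remove from A (in A, not in T): {7, 8, 14, 17, 19, 20, 24, 34} → 8 removals
Elements to add to A (in T, not in A): {9, 10, 12, 13, 15, 21} → 6 additions
Total edits = 8 + 6 = 14

14


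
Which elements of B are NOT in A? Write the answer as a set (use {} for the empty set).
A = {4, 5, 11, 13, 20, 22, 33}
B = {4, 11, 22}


Set A = {4, 5, 11, 13, 20, 22, 33}
Set B = {4, 11, 22}
Check each element of B against A:
4 ∈ A, 11 ∈ A, 22 ∈ A
Elements of B not in A: {}

{}


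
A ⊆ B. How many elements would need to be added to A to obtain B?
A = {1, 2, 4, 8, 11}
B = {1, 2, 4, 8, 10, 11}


Set A = {1, 2, 4, 8, 11}, |A| = 5
Set B = {1, 2, 4, 8, 10, 11}, |B| = 6
Since A ⊆ B: B \ A = {10}
|B| - |A| = 6 - 5 = 1

1


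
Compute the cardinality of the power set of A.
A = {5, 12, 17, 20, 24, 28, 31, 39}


Set A = {5, 12, 17, 20, 24, 28, 31, 39}
|A| = 8
The power set P(A) contains all subsets of A.
|P(A)| = 2^|A| = 2^8 = 256

256


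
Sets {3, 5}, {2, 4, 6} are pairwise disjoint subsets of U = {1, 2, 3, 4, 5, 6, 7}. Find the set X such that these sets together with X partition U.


U = {1, 2, 3, 4, 5, 6, 7}
Shown blocks: {3, 5}, {2, 4, 6}
A partition's blocks are pairwise disjoint and cover U, so the missing block = U \ (union of shown blocks).
Union of shown blocks: {2, 3, 4, 5, 6}
Missing block = U \ (union) = {1, 7}

{1, 7}


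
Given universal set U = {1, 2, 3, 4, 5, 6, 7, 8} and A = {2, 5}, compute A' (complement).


Universal set U = {1, 2, 3, 4, 5, 6, 7, 8}
Set A = {2, 5}
A' = U \ A = elements in U but not in A
Checking each element of U:
1 (not in A, include), 2 (in A, exclude), 3 (not in A, include), 4 (not in A, include), 5 (in A, exclude), 6 (not in A, include), 7 (not in A, include), 8 (not in A, include)
A' = {1, 3, 4, 6, 7, 8}

{1, 3, 4, 6, 7, 8}


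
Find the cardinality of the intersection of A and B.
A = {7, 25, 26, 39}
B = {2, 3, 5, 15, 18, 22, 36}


Set A = {7, 25, 26, 39}
Set B = {2, 3, 5, 15, 18, 22, 36}
A ∩ B = {}
|A ∩ B| = 0

0


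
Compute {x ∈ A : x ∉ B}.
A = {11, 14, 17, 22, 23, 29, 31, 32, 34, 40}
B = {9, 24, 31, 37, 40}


Set A = {11, 14, 17, 22, 23, 29, 31, 32, 34, 40}
Set B = {9, 24, 31, 37, 40}
Check each element of A against B:
11 ∉ B (include), 14 ∉ B (include), 17 ∉ B (include), 22 ∉ B (include), 23 ∉ B (include), 29 ∉ B (include), 31 ∈ B, 32 ∉ B (include), 34 ∉ B (include), 40 ∈ B
Elements of A not in B: {11, 14, 17, 22, 23, 29, 32, 34}

{11, 14, 17, 22, 23, 29, 32, 34}


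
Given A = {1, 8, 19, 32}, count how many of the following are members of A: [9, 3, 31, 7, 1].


Set A = {1, 8, 19, 32}
Candidates: [9, 3, 31, 7, 1]
Check each candidate:
9 ∉ A, 3 ∉ A, 31 ∉ A, 7 ∉ A, 1 ∈ A
Count of candidates in A: 1

1


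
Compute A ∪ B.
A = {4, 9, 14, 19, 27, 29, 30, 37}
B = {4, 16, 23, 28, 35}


Set A = {4, 9, 14, 19, 27, 29, 30, 37}
Set B = {4, 16, 23, 28, 35}
A ∪ B includes all elements in either set.
Elements from A: {4, 9, 14, 19, 27, 29, 30, 37}
Elements from B not already included: {16, 23, 28, 35}
A ∪ B = {4, 9, 14, 16, 19, 23, 27, 28, 29, 30, 35, 37}

{4, 9, 14, 16, 19, 23, 27, 28, 29, 30, 35, 37}


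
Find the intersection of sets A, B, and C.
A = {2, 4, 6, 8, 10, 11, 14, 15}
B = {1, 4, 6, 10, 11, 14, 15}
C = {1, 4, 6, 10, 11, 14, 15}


Set A = {2, 4, 6, 8, 10, 11, 14, 15}
Set B = {1, 4, 6, 10, 11, 14, 15}
Set C = {1, 4, 6, 10, 11, 14, 15}
First, A ∩ B = {4, 6, 10, 11, 14, 15}
Then, (A ∩ B) ∩ C = {4, 6, 10, 11, 14, 15}

{4, 6, 10, 11, 14, 15}


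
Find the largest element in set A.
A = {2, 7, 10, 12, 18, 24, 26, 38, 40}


Set A = {2, 7, 10, 12, 18, 24, 26, 38, 40}
Elements in ascending order: 2, 7, 10, 12, 18, 24, 26, 38, 40
The largest element is 40.

40


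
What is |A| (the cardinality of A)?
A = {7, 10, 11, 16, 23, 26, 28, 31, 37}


Set A = {7, 10, 11, 16, 23, 26, 28, 31, 37}
Listing elements: 7, 10, 11, 16, 23, 26, 28, 31, 37
Counting: 9 elements
|A| = 9

9


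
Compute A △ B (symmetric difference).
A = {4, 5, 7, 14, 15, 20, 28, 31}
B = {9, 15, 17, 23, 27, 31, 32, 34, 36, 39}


Set A = {4, 5, 7, 14, 15, 20, 28, 31}
Set B = {9, 15, 17, 23, 27, 31, 32, 34, 36, 39}
A △ B = (A \ B) ∪ (B \ A)
Elements in A but not B: {4, 5, 7, 14, 20, 28}
Elements in B but not A: {9, 17, 23, 27, 32, 34, 36, 39}
A △ B = {4, 5, 7, 9, 14, 17, 20, 23, 27, 28, 32, 34, 36, 39}

{4, 5, 7, 9, 14, 17, 20, 23, 27, 28, 32, 34, 36, 39}


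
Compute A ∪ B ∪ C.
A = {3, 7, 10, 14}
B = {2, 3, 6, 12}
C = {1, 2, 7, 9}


Set A = {3, 7, 10, 14}
Set B = {2, 3, 6, 12}
Set C = {1, 2, 7, 9}
First, A ∪ B = {2, 3, 6, 7, 10, 12, 14}
Then, (A ∪ B) ∪ C = {1, 2, 3, 6, 7, 9, 10, 12, 14}

{1, 2, 3, 6, 7, 9, 10, 12, 14}


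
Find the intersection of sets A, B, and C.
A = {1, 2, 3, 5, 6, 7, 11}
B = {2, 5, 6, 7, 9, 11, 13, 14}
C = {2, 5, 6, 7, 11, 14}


Set A = {1, 2, 3, 5, 6, 7, 11}
Set B = {2, 5, 6, 7, 9, 11, 13, 14}
Set C = {2, 5, 6, 7, 11, 14}
First, A ∩ B = {2, 5, 6, 7, 11}
Then, (A ∩ B) ∩ C = {2, 5, 6, 7, 11}

{2, 5, 6, 7, 11}


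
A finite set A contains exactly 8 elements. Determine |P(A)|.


The set has 8 elements.
The power set contains all possible subsets.
|P(A)| = 2^|A| = 2^8 = 256

256


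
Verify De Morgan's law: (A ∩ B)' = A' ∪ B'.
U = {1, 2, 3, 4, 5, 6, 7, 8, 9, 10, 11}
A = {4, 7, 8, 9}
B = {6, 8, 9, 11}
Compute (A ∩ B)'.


U = {1, 2, 3, 4, 5, 6, 7, 8, 9, 10, 11}
A = {4, 7, 8, 9}, B = {6, 8, 9, 11}
A ∩ B = {8, 9}
(A ∩ B)' = U \ (A ∩ B) = {1, 2, 3, 4, 5, 6, 7, 10, 11}
Verification via A' ∪ B': A' = {1, 2, 3, 5, 6, 10, 11}, B' = {1, 2, 3, 4, 5, 7, 10}
A' ∪ B' = {1, 2, 3, 4, 5, 6, 7, 10, 11} ✓

{1, 2, 3, 4, 5, 6, 7, 10, 11}


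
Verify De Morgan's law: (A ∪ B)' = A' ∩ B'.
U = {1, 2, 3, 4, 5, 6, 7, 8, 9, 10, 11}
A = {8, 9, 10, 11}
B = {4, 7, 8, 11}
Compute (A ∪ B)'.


U = {1, 2, 3, 4, 5, 6, 7, 8, 9, 10, 11}
A = {8, 9, 10, 11}, B = {4, 7, 8, 11}
A ∪ B = {4, 7, 8, 9, 10, 11}
(A ∪ B)' = U \ (A ∪ B) = {1, 2, 3, 5, 6}
Verification via A' ∩ B': A' = {1, 2, 3, 4, 5, 6, 7}, B' = {1, 2, 3, 5, 6, 9, 10}
A' ∩ B' = {1, 2, 3, 5, 6} ✓

{1, 2, 3, 5, 6}


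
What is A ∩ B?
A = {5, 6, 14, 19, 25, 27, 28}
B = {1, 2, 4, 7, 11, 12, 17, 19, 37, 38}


Set A = {5, 6, 14, 19, 25, 27, 28}
Set B = {1, 2, 4, 7, 11, 12, 17, 19, 37, 38}
A ∩ B includes only elements in both sets.
Check each element of A against B:
5 ✗, 6 ✗, 14 ✗, 19 ✓, 25 ✗, 27 ✗, 28 ✗
A ∩ B = {19}

{19}


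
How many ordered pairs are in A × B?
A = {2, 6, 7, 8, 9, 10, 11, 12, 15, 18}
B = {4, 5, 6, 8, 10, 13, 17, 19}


Set A = {2, 6, 7, 8, 9, 10, 11, 12, 15, 18} has 10 elements.
Set B = {4, 5, 6, 8, 10, 13, 17, 19} has 8 elements.
|A × B| = |A| × |B| = 10 × 8 = 80

80


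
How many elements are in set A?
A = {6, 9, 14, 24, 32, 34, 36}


Set A = {6, 9, 14, 24, 32, 34, 36}
Listing elements: 6, 9, 14, 24, 32, 34, 36
Counting: 7 elements
|A| = 7

7


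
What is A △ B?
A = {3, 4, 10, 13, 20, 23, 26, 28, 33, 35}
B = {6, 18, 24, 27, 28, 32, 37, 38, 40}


Set A = {3, 4, 10, 13, 20, 23, 26, 28, 33, 35}
Set B = {6, 18, 24, 27, 28, 32, 37, 38, 40}
A △ B = (A \ B) ∪ (B \ A)
Elements in A but not B: {3, 4, 10, 13, 20, 23, 26, 33, 35}
Elements in B but not A: {6, 18, 24, 27, 32, 37, 38, 40}
A △ B = {3, 4, 6, 10, 13, 18, 20, 23, 24, 26, 27, 32, 33, 35, 37, 38, 40}

{3, 4, 6, 10, 13, 18, 20, 23, 24, 26, 27, 32, 33, 35, 37, 38, 40}


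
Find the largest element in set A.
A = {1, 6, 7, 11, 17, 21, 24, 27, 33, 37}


Set A = {1, 6, 7, 11, 17, 21, 24, 27, 33, 37}
Elements in ascending order: 1, 6, 7, 11, 17, 21, 24, 27, 33, 37
The largest element is 37.

37


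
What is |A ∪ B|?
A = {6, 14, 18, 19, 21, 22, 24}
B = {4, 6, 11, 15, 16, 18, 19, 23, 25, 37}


Set A = {6, 14, 18, 19, 21, 22, 24}, |A| = 7
Set B = {4, 6, 11, 15, 16, 18, 19, 23, 25, 37}, |B| = 10
A ∩ B = {6, 18, 19}, |A ∩ B| = 3
|A ∪ B| = |A| + |B| - |A ∩ B| = 7 + 10 - 3 = 14

14


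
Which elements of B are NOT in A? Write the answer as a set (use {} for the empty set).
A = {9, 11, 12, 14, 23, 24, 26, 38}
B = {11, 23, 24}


Set A = {9, 11, 12, 14, 23, 24, 26, 38}
Set B = {11, 23, 24}
Check each element of B against A:
11 ∈ A, 23 ∈ A, 24 ∈ A
Elements of B not in A: {}

{}


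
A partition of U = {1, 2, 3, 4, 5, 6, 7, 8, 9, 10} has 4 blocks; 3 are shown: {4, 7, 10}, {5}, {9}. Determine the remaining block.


U = {1, 2, 3, 4, 5, 6, 7, 8, 9, 10}
Shown blocks: {4, 7, 10}, {5}, {9}
A partition's blocks are pairwise disjoint and cover U, so the missing block = U \ (union of shown blocks).
Union of shown blocks: {4, 5, 7, 9, 10}
Missing block = U \ (union) = {1, 2, 3, 6, 8}

{1, 2, 3, 6, 8}


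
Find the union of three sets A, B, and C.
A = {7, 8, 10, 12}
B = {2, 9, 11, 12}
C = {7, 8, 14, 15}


Set A = {7, 8, 10, 12}
Set B = {2, 9, 11, 12}
Set C = {7, 8, 14, 15}
First, A ∪ B = {2, 7, 8, 9, 10, 11, 12}
Then, (A ∪ B) ∪ C = {2, 7, 8, 9, 10, 11, 12, 14, 15}

{2, 7, 8, 9, 10, 11, 12, 14, 15}


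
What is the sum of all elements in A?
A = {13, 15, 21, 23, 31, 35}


Set A = {13, 15, 21, 23, 31, 35}
Sum = 13 + 15 + 21 + 23 + 31 + 35 = 138

138


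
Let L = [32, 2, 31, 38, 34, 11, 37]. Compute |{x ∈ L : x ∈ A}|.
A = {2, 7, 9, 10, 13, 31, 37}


Set A = {2, 7, 9, 10, 13, 31, 37}
Candidates: [32, 2, 31, 38, 34, 11, 37]
Check each candidate:
32 ∉ A, 2 ∈ A, 31 ∈ A, 38 ∉ A, 34 ∉ A, 11 ∉ A, 37 ∈ A
Count of candidates in A: 3

3


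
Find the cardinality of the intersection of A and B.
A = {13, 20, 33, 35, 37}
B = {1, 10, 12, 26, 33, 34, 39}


Set A = {13, 20, 33, 35, 37}
Set B = {1, 10, 12, 26, 33, 34, 39}
A ∩ B = {33}
|A ∩ B| = 1

1


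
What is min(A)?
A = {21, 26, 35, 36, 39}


Set A = {21, 26, 35, 36, 39}
Elements in ascending order: 21, 26, 35, 36, 39
The smallest element is 21.

21


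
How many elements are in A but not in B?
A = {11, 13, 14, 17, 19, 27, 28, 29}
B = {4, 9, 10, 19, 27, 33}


Set A = {11, 13, 14, 17, 19, 27, 28, 29}
Set B = {4, 9, 10, 19, 27, 33}
A \ B = {11, 13, 14, 17, 28, 29}
|A \ B| = 6

6


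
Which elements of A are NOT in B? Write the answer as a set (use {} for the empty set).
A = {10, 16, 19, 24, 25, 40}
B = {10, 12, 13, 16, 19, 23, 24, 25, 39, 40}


Set A = {10, 16, 19, 24, 25, 40}
Set B = {10, 12, 13, 16, 19, 23, 24, 25, 39, 40}
Check each element of A against B:
10 ∈ B, 16 ∈ B, 19 ∈ B, 24 ∈ B, 25 ∈ B, 40 ∈ B
Elements of A not in B: {}

{}


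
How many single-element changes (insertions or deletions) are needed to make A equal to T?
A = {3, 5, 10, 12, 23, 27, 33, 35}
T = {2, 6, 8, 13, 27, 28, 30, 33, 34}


Set A = {3, 5, 10, 12, 23, 27, 33, 35}
Set T = {2, 6, 8, 13, 27, 28, 30, 33, 34}
Elements to remove from A (in A, not in T): {3, 5, 10, 12, 23, 35} → 6 removals
Elements to add to A (in T, not in A): {2, 6, 8, 13, 28, 30, 34} → 7 additions
Total edits = 6 + 7 = 13

13


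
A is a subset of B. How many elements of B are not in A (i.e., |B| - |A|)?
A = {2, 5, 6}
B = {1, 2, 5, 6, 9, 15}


Set A = {2, 5, 6}, |A| = 3
Set B = {1, 2, 5, 6, 9, 15}, |B| = 6
Since A ⊆ B: B \ A = {1, 9, 15}
|B| - |A| = 6 - 3 = 3

3


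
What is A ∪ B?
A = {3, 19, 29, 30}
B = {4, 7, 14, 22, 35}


Set A = {3, 19, 29, 30}
Set B = {4, 7, 14, 22, 35}
A ∪ B includes all elements in either set.
Elements from A: {3, 19, 29, 30}
Elements from B not already included: {4, 7, 14, 22, 35}
A ∪ B = {3, 4, 7, 14, 19, 22, 29, 30, 35}

{3, 4, 7, 14, 19, 22, 29, 30, 35}


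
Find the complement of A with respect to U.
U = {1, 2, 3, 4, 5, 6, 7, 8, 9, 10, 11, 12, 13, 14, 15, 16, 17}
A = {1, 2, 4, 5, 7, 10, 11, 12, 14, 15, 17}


Universal set U = {1, 2, 3, 4, 5, 6, 7, 8, 9, 10, 11, 12, 13, 14, 15, 16, 17}
Set A = {1, 2, 4, 5, 7, 10, 11, 12, 14, 15, 17}
A' = U \ A = elements in U but not in A
Checking each element of U:
1 (in A, exclude), 2 (in A, exclude), 3 (not in A, include), 4 (in A, exclude), 5 (in A, exclude), 6 (not in A, include), 7 (in A, exclude), 8 (not in A, include), 9 (not in A, include), 10 (in A, exclude), 11 (in A, exclude), 12 (in A, exclude), 13 (not in A, include), 14 (in A, exclude), 15 (in A, exclude), 16 (not in A, include), 17 (in A, exclude)
A' = {3, 6, 8, 9, 13, 16}

{3, 6, 8, 9, 13, 16}


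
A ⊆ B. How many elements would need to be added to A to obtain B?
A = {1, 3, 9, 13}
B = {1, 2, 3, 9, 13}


Set A = {1, 3, 9, 13}, |A| = 4
Set B = {1, 2, 3, 9, 13}, |B| = 5
Since A ⊆ B: B \ A = {2}
|B| - |A| = 5 - 4 = 1

1


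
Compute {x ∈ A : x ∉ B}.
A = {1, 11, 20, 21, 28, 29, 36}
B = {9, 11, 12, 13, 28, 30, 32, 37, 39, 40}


Set A = {1, 11, 20, 21, 28, 29, 36}
Set B = {9, 11, 12, 13, 28, 30, 32, 37, 39, 40}
Check each element of A against B:
1 ∉ B (include), 11 ∈ B, 20 ∉ B (include), 21 ∉ B (include), 28 ∈ B, 29 ∉ B (include), 36 ∉ B (include)
Elements of A not in B: {1, 20, 21, 29, 36}

{1, 20, 21, 29, 36}


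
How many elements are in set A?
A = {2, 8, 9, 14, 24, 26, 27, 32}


Set A = {2, 8, 9, 14, 24, 26, 27, 32}
Listing elements: 2, 8, 9, 14, 24, 26, 27, 32
Counting: 8 elements
|A| = 8

8


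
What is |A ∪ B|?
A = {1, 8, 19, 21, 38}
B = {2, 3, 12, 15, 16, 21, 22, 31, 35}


Set A = {1, 8, 19, 21, 38}, |A| = 5
Set B = {2, 3, 12, 15, 16, 21, 22, 31, 35}, |B| = 9
A ∩ B = {21}, |A ∩ B| = 1
|A ∪ B| = |A| + |B| - |A ∩ B| = 5 + 9 - 1 = 13

13


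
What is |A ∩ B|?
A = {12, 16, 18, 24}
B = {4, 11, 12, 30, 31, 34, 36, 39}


Set A = {12, 16, 18, 24}
Set B = {4, 11, 12, 30, 31, 34, 36, 39}
A ∩ B = {12}
|A ∩ B| = 1

1


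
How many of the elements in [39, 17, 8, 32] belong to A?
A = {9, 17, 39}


Set A = {9, 17, 39}
Candidates: [39, 17, 8, 32]
Check each candidate:
39 ∈ A, 17 ∈ A, 8 ∉ A, 32 ∉ A
Count of candidates in A: 2

2


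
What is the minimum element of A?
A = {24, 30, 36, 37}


Set A = {24, 30, 36, 37}
Elements in ascending order: 24, 30, 36, 37
The smallest element is 24.

24


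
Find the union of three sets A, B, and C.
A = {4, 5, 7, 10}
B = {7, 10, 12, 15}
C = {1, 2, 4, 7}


Set A = {4, 5, 7, 10}
Set B = {7, 10, 12, 15}
Set C = {1, 2, 4, 7}
First, A ∪ B = {4, 5, 7, 10, 12, 15}
Then, (A ∪ B) ∪ C = {1, 2, 4, 5, 7, 10, 12, 15}

{1, 2, 4, 5, 7, 10, 12, 15}


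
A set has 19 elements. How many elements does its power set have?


The set has 19 elements.
The power set contains all possible subsets.
|P(A)| = 2^|A| = 2^19 = 524288

524288


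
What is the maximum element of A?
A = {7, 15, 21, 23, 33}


Set A = {7, 15, 21, 23, 33}
Elements in ascending order: 7, 15, 21, 23, 33
The largest element is 33.

33


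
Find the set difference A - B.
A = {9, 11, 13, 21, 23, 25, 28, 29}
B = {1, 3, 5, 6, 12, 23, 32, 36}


Set A = {9, 11, 13, 21, 23, 25, 28, 29}
Set B = {1, 3, 5, 6, 12, 23, 32, 36}
A \ B includes elements in A that are not in B.
Check each element of A:
9 (not in B, keep), 11 (not in B, keep), 13 (not in B, keep), 21 (not in B, keep), 23 (in B, remove), 25 (not in B, keep), 28 (not in B, keep), 29 (not in B, keep)
A \ B = {9, 11, 13, 21, 25, 28, 29}

{9, 11, 13, 21, 25, 28, 29}


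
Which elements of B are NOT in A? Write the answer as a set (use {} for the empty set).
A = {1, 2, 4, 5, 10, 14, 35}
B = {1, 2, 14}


Set A = {1, 2, 4, 5, 10, 14, 35}
Set B = {1, 2, 14}
Check each element of B against A:
1 ∈ A, 2 ∈ A, 14 ∈ A
Elements of B not in A: {}

{}


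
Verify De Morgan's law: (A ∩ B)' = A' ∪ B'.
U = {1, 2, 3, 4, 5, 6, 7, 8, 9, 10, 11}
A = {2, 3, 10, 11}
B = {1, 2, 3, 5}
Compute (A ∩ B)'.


U = {1, 2, 3, 4, 5, 6, 7, 8, 9, 10, 11}
A = {2, 3, 10, 11}, B = {1, 2, 3, 5}
A ∩ B = {2, 3}
(A ∩ B)' = U \ (A ∩ B) = {1, 4, 5, 6, 7, 8, 9, 10, 11}
Verification via A' ∪ B': A' = {1, 4, 5, 6, 7, 8, 9}, B' = {4, 6, 7, 8, 9, 10, 11}
A' ∪ B' = {1, 4, 5, 6, 7, 8, 9, 10, 11} ✓

{1, 4, 5, 6, 7, 8, 9, 10, 11}


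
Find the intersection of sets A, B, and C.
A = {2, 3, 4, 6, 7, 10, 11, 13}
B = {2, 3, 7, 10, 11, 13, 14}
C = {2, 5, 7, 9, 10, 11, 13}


Set A = {2, 3, 4, 6, 7, 10, 11, 13}
Set B = {2, 3, 7, 10, 11, 13, 14}
Set C = {2, 5, 7, 9, 10, 11, 13}
First, A ∩ B = {2, 3, 7, 10, 11, 13}
Then, (A ∩ B) ∩ C = {2, 7, 10, 11, 13}

{2, 7, 10, 11, 13}


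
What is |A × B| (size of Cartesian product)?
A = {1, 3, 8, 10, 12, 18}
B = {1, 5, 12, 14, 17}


Set A = {1, 3, 8, 10, 12, 18} has 6 elements.
Set B = {1, 5, 12, 14, 17} has 5 elements.
|A × B| = |A| × |B| = 6 × 5 = 30

30


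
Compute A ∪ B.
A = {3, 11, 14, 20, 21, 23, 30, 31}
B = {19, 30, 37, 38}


Set A = {3, 11, 14, 20, 21, 23, 30, 31}
Set B = {19, 30, 37, 38}
A ∪ B includes all elements in either set.
Elements from A: {3, 11, 14, 20, 21, 23, 30, 31}
Elements from B not already included: {19, 37, 38}
A ∪ B = {3, 11, 14, 19, 20, 21, 23, 30, 31, 37, 38}

{3, 11, 14, 19, 20, 21, 23, 30, 31, 37, 38}


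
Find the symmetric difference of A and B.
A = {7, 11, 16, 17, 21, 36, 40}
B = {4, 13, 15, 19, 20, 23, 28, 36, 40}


Set A = {7, 11, 16, 17, 21, 36, 40}
Set B = {4, 13, 15, 19, 20, 23, 28, 36, 40}
A △ B = (A \ B) ∪ (B \ A)
Elements in A but not B: {7, 11, 16, 17, 21}
Elements in B but not A: {4, 13, 15, 19, 20, 23, 28}
A △ B = {4, 7, 11, 13, 15, 16, 17, 19, 20, 21, 23, 28}

{4, 7, 11, 13, 15, 16, 17, 19, 20, 21, 23, 28}
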